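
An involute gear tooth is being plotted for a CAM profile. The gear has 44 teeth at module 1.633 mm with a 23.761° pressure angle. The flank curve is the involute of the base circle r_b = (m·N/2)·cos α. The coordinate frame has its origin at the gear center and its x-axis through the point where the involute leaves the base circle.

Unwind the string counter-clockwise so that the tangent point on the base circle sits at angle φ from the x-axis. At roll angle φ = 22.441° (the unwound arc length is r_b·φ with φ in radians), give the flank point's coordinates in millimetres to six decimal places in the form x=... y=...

x=35.306830 y=0.648487

pitch radius r_p = m·N/2 = 1.633·44/2 = 35.926000
base radius r_b = r_p·cos α = 35.926000·cos 23.761° = 32.880702
roll angle φ = 22.441° = 0.39166934 rad
x = r_b·(cos φ + φ·sin φ) = 32.880702·(0.92427311 + 0.39166934·0.38173187) = 35.306830
y = r_b·(sin φ − φ·cos φ) = 32.880702·(0.38173187 − 0.39166934·0.92427311) = 0.648487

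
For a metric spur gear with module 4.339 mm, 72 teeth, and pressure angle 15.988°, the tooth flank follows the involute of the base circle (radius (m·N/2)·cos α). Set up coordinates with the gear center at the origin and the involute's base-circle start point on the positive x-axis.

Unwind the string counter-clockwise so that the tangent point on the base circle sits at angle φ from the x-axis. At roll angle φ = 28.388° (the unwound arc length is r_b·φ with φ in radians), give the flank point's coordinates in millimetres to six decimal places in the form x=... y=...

pitch radius r_p = m·N/2 = 4.339·72/2 = 156.204000
base radius r_b = r_p·cos α = 156.204000·cos 15.988° = 150.161936
roll angle φ = 28.388° = 0.49546407 rad
x = r_b·(cos φ + φ·sin φ) = 150.161936·(0.87974817 + 0.49546407·0.47543997) = 167.477347
y = r_b·(sin φ − φ·cos φ) = 150.161936·(0.47543997 − 0.49546407·0.87974817) = 5.939859

x=167.477347 y=5.939859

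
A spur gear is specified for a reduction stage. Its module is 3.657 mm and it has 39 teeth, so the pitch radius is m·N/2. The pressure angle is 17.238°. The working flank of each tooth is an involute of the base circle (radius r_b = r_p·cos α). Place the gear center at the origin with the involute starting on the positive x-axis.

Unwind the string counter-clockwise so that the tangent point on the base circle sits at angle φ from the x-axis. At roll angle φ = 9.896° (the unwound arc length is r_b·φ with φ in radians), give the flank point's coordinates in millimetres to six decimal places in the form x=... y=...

pitch radius r_p = m·N/2 = 3.657·39/2 = 71.311500
base radius r_b = r_p·cos α = 71.311500·cos 17.238° = 68.108332
roll angle φ = 9.896° = 0.17271778 rad
x = r_b·(cos φ + φ·sin φ) = 68.108332·(0.98512133 + 0.17271778·0.17186033) = 69.116653
y = r_b·(sin φ − φ·cos φ) = 68.108332·(0.17186033 − 0.17271778·0.98512133) = 0.116626

x=69.116653 y=0.116626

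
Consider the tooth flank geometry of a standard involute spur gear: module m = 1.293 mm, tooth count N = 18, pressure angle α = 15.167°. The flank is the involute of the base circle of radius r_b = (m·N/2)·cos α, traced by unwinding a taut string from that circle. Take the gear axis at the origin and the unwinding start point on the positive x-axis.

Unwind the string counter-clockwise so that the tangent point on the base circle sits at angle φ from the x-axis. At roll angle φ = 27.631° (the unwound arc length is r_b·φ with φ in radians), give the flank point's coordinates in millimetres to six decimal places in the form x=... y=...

pitch radius r_p = m·N/2 = 1.293·18/2 = 11.637000
base radius r_b = r_p·cos α = 11.637000·cos 15.167° = 11.231652
roll angle φ = 27.631° = 0.48225193 rad
x = r_b·(cos φ + φ·sin φ) = 11.231652·(0.88595278 + 0.48225193·0.46377545) = 12.462747
y = r_b·(sin φ − φ·cos φ) = 11.231652·(0.46377545 − 0.48225193·0.88595278) = 0.410214

x=12.462747 y=0.410214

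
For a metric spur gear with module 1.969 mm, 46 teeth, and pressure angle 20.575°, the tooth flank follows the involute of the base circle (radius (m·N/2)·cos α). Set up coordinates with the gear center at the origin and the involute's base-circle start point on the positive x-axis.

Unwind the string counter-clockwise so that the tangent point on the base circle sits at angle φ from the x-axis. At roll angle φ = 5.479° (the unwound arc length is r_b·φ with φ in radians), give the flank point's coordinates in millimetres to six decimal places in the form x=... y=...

pitch radius r_p = m·N/2 = 1.969·46/2 = 45.287000
base radius r_b = r_p·cos α = 45.287000·cos 20.575° = 42.398277
roll angle φ = 5.479° = 0.09562659 rad
x = r_b·(cos φ + φ·sin φ) = 42.398277·(0.99543126 + 0.09562659·0.09548091) = 42.591688
y = r_b·(sin φ − φ·cos φ) = 42.398277·(0.09548091 − 0.09562659·0.99543126) = 0.012347

x=42.591688 y=0.012347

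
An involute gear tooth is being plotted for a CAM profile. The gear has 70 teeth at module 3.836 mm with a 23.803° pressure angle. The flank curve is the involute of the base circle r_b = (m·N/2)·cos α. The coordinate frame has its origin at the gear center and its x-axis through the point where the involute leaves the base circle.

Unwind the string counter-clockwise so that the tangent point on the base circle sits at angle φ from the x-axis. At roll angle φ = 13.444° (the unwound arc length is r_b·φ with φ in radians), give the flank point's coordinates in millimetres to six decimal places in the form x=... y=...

pitch radius r_p = m·N/2 = 3.836·70/2 = 134.260000
base radius r_b = r_p·cos α = 134.260000·cos 23.803° = 122.839648
roll angle φ = 13.444° = 0.23464206 rad
x = r_b·(cos φ + φ·sin φ) = 122.839648·(0.97259762 + 0.23464206·0.23249487) = 126.174830
y = r_b·(sin φ − φ·cos φ) = 122.839648·(0.23249487 − 0.23464206·0.97259762) = 0.526068

x=126.174830 y=0.526068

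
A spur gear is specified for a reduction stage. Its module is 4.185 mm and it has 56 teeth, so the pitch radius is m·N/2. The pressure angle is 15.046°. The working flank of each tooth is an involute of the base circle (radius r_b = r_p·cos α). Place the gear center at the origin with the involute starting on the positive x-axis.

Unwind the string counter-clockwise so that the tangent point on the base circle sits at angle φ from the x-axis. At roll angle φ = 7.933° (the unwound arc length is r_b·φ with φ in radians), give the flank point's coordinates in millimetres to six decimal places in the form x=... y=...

pitch radius r_p = m·N/2 = 4.185·56/2 = 117.180000
base radius r_b = r_p·cos α = 117.180000·cos 15.046° = 113.162803
roll angle φ = 7.933° = 0.13845697 rad
x = r_b·(cos φ + φ·sin φ) = 113.162803·(0.99043014 + 0.13845697·0.13801502) = 114.242294
y = r_b·(sin φ − φ·cos φ) = 113.162803·(0.13801502 − 0.13845697·0.99043014) = 0.099930

x=114.242294 y=0.099930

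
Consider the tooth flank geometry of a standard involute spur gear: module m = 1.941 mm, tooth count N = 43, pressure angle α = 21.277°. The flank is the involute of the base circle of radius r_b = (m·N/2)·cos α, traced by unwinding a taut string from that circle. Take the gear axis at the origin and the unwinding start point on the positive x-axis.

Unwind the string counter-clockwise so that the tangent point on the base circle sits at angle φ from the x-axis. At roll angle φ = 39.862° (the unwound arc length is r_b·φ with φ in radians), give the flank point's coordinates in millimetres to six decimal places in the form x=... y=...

pitch radius r_p = m·N/2 = 1.941·43/2 = 41.731500
base radius r_b = r_p·cos α = 41.731500·cos 21.277° = 38.886955
roll angle φ = 39.862° = 0.69572315 rad
x = r_b·(cos φ + φ·sin φ) = 38.886955·(0.76759041 + 0.69572315·0.64094069) = 47.189618
y = r_b·(sin φ − φ·cos φ) = 38.886955·(0.64094069 − 0.69572315·0.76759041) = 4.157415

x=47.189618 y=4.157415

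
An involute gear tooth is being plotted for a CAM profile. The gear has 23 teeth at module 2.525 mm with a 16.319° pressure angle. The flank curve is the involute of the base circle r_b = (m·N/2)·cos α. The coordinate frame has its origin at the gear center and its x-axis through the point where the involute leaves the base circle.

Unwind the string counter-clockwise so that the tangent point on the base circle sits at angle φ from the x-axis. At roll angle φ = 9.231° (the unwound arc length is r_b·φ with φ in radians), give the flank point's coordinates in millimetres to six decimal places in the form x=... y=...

x=28.226977 y=0.038746

pitch radius r_p = m·N/2 = 2.525·23/2 = 29.037500
base radius r_b = r_p·cos α = 29.037500·cos 16.319° = 27.867642
roll angle φ = 9.231° = 0.16111134 rad
x = r_b·(cos φ + φ·sin φ) = 27.867642·(0.98704962 + 0.16111134·0.16041526) = 28.226977
y = r_b·(sin φ − φ·cos φ) = 27.867642·(0.16041526 − 0.16111134·0.98704962) = 0.038746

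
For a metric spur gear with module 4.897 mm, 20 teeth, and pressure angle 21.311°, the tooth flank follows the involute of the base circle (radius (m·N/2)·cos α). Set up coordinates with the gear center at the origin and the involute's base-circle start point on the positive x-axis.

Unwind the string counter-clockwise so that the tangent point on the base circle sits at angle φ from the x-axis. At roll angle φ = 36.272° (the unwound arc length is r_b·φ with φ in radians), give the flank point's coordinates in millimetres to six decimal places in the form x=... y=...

x=53.867656 y=3.705858

pitch radius r_p = m·N/2 = 4.897·20/2 = 48.970000
base radius r_b = r_p·cos α = 48.970000·cos 21.311° = 45.621503
roll angle φ = 36.272° = 0.63306583 rad
x = r_b·(cos φ + φ·sin φ) = 45.621503·(0.80621750 + 0.63306583·0.59161926) = 53.867656
y = r_b·(sin φ − φ·cos φ) = 45.621503·(0.59161926 − 0.63306583·0.80621750) = 3.705858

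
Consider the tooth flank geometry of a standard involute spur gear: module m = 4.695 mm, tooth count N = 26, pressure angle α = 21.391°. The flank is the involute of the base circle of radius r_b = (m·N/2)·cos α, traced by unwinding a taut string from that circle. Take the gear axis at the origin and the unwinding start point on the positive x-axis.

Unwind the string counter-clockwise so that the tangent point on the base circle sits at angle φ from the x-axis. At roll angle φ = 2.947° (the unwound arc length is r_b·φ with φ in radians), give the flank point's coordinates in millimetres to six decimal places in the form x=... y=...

pitch radius r_p = m·N/2 = 4.695·26/2 = 61.035000
base radius r_b = r_p·cos α = 61.035000·cos 21.391° = 56.830489
roll angle φ = 2.947° = 0.05143485 rad
x = r_b·(cos φ + φ·sin φ) = 56.830489·(0.99867752 + 0.05143485·0.05141218) = 56.905613
y = r_b·(sin φ − φ·cos φ) = 56.830489·(0.05141218 − 0.05143485·0.99867752) = 0.002577

x=56.905613 y=0.002577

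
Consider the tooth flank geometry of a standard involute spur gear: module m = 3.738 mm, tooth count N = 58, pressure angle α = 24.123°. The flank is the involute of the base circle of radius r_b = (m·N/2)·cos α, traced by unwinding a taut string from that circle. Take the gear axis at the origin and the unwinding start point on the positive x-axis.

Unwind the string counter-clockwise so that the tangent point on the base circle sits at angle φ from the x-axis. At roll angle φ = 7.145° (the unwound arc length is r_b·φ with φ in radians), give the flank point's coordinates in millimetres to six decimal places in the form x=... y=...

pitch radius r_p = m·N/2 = 3.738·58/2 = 108.402000
base radius r_b = r_p·cos α = 108.402000·cos 24.123° = 98.935274
roll angle φ = 7.145° = 0.12470378 rad
x = r_b·(cos φ + φ·sin φ) = 98.935274·(0.99223456 + 0.12470378·0.12438081) = 99.701558
y = r_b·(sin φ − φ·cos φ) = 98.935274·(0.12438081 − 0.12470378·0.99223456) = 0.063855

x=99.701558 y=0.063855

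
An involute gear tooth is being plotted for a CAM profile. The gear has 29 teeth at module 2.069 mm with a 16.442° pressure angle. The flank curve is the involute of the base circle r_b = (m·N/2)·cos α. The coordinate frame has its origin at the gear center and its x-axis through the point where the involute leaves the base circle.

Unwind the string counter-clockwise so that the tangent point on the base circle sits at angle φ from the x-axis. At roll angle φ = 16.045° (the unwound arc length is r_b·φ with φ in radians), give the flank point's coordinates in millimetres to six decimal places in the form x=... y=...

pitch radius r_p = m·N/2 = 2.069·29/2 = 30.000500
base radius r_b = r_p·cos α = 30.000500·cos 16.442° = 28.773682
roll angle φ = 16.045° = 0.28003808 rad
x = r_b·(cos φ + φ·sin φ) = 28.773682·(0.96104491 + 0.28003808·0.27639224) = 29.879894
y = r_b·(sin φ − φ·cos φ) = 28.773682·(0.27639224 − 0.28003808·0.96104491) = 0.208985

x=29.879894 y=0.208985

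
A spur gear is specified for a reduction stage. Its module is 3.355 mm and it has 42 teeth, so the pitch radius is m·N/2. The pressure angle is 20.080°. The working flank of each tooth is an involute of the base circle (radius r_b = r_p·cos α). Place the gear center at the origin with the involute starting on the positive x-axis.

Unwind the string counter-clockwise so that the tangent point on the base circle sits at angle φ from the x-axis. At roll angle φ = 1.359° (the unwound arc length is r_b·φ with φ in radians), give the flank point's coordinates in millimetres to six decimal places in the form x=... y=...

x=66.190945 y=0.000294

pitch radius r_p = m·N/2 = 3.355·42/2 = 70.455000
base radius r_b = r_p·cos α = 70.455000·cos 20.080° = 66.172333
roll angle φ = 1.359° = 0.02371902 rad
x = r_b·(cos φ + φ·sin φ) = 66.172333·(0.99971872 + 0.02371902·0.02371680) = 66.190945
y = r_b·(sin φ − φ·cos φ) = 66.172333·(0.02371680 − 0.02371902·0.99971872) = 0.000294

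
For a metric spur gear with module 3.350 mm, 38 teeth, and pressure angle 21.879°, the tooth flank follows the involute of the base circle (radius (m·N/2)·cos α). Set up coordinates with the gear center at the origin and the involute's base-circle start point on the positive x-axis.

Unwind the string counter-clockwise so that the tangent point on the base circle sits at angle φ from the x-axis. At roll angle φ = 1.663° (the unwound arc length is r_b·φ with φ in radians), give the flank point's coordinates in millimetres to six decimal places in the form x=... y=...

x=59.090349 y=0.000481

pitch radius r_p = m·N/2 = 3.350·38/2 = 63.650000
base radius r_b = r_p·cos α = 63.650000·cos 21.879° = 59.065475
roll angle φ = 1.663° = 0.02902483 rad
x = r_b·(cos φ + φ·sin φ) = 59.065475·(0.99957881 + 0.02902483·0.02902075) = 59.090349
y = r_b·(sin φ − φ·cos φ) = 59.065475·(0.02902075 − 0.02902483·0.99957881) = 0.000481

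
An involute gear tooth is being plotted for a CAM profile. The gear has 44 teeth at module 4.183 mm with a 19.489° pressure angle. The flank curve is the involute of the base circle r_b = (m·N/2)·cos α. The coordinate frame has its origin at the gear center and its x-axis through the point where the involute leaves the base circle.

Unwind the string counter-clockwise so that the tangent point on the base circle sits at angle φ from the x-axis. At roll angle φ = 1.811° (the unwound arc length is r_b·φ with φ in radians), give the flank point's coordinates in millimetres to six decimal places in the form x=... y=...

x=86.796747 y=0.000913

pitch radius r_p = m·N/2 = 4.183·44/2 = 92.026000
base radius r_b = r_p·cos α = 92.026000·cos 19.489° = 86.753422
roll angle φ = 1.811° = 0.03160791 rad
x = r_b·(cos φ + φ·sin φ) = 86.753422·(0.99950051 + 0.03160791·0.03160265) = 86.796747
y = r_b·(sin φ − φ·cos φ) = 86.753422·(0.03160265 − 0.03160791·0.99950051) = 0.000913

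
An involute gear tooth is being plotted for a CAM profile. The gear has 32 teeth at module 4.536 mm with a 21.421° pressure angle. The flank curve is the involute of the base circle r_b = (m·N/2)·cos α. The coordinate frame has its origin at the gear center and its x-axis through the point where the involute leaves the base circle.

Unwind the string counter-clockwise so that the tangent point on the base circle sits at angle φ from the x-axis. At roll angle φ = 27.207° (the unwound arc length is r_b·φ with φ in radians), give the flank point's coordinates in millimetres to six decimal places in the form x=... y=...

x=74.755706 y=2.357408

pitch radius r_p = m·N/2 = 4.536·32/2 = 72.576000
base radius r_b = r_p·cos α = 72.576000·cos 21.421° = 67.562596
roll angle φ = 27.207° = 0.47485173 rad
x = r_b·(cos φ + φ·sin φ) = 67.562596·(0.88936052 + 0.47485173·0.45720659) = 74.755706
y = r_b·(sin φ − φ·cos φ) = 67.562596·(0.45720659 − 0.47485173·0.88936052) = 2.357408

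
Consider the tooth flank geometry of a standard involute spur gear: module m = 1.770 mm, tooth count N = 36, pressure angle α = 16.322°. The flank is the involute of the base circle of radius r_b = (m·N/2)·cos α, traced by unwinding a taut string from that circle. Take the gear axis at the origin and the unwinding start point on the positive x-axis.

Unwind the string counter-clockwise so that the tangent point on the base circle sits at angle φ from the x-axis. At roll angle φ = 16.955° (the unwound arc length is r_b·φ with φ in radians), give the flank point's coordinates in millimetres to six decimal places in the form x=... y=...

x=31.885548 y=0.261804

pitch radius r_p = m·N/2 = 1.770·36/2 = 31.860000
base radius r_b = r_p·cos α = 31.860000·cos 16.322° = 30.575961
roll angle φ = 16.955° = 0.29592057 rad
x = r_b·(cos φ + φ·sin φ) = 30.575961·(0.95653409 + 0.29592057·0.29162053) = 31.885548
y = r_b·(sin φ − φ·cos φ) = 30.575961·(0.29162053 − 0.29592057·0.95653409) = 0.261804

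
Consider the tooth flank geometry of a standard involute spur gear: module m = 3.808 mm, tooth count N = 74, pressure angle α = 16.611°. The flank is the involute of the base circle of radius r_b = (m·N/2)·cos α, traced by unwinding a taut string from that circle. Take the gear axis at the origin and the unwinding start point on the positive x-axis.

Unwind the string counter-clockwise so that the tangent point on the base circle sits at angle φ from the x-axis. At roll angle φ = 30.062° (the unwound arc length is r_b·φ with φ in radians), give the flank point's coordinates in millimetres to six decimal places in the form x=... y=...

pitch radius r_p = m·N/2 = 3.808·74/2 = 140.896000
base radius r_b = r_p·cos α = 140.896000·cos 16.611° = 135.016087
roll angle φ = 30.062° = 0.52468088 rad
x = r_b·(cos φ + φ·sin φ) = 135.016087·(0.86548384 + 0.52468088·0.50093684) = 152.340788
y = r_b·(sin φ − φ·cos φ) = 135.016087·(0.50093684 − 0.52468088·0.86548384) = 6.323345

x=152.340788 y=6.323345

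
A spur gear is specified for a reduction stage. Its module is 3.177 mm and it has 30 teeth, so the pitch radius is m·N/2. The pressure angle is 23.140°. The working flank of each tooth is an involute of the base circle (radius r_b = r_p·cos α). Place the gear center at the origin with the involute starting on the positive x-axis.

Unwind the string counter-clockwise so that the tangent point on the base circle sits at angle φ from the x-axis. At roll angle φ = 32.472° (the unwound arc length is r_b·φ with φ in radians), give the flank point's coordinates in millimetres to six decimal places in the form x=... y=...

x=50.303530 y=2.574580

pitch radius r_p = m·N/2 = 3.177·30/2 = 47.655000
base radius r_b = r_p·cos α = 47.655000·cos 23.140° = 43.821030
roll angle φ = 32.472° = 0.56674331 rad
x = r_b·(cos φ + φ·sin φ) = 43.821030·(0.84365392 + 0.56674331·0.53688739) = 50.303530
y = r_b·(sin φ − φ·cos φ) = 43.821030·(0.53688739 − 0.56674331·0.84365392) = 2.574580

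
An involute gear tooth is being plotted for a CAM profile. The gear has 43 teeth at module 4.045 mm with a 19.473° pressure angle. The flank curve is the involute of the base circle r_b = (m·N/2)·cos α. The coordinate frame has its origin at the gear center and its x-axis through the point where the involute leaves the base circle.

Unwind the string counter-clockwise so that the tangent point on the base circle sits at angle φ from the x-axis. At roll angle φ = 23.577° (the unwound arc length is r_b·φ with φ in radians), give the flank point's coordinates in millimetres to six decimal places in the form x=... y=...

pitch radius r_p = m·N/2 = 4.045·43/2 = 86.967500
base radius r_b = r_p·cos α = 86.967500·cos 19.473° = 81.992845
roll angle φ = 23.577° = 0.41149628 rad
x = r_b·(cos φ + φ·sin φ) = 81.992845·(0.91652337 + 0.41149628·0.39998115) = 88.643622
y = r_b·(sin φ − φ·cos φ) = 81.992845·(0.39998115 − 0.41149628·0.91652337) = 1.872323

x=88.643622 y=1.872323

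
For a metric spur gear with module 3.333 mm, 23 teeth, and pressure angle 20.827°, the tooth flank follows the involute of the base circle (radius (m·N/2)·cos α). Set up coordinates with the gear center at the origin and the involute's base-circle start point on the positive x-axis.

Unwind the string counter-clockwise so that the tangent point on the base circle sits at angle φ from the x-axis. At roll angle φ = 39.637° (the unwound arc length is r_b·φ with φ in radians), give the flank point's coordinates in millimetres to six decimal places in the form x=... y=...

pitch radius r_p = m·N/2 = 3.333·23/2 = 38.329500
base radius r_b = r_p·cos α = 38.329500·cos 20.827° = 35.824983
roll angle φ = 39.637° = 0.69179616 rad
x = r_b·(cos φ + φ·sin φ) = 35.824983·(0.77010145 + 0.69179616·0.63792143) = 43.398851
y = r_b·(sin φ − φ·cos φ) = 35.824983·(0.63792143 − 0.69179616·0.77010145) = 3.767649

x=43.398851 y=3.767649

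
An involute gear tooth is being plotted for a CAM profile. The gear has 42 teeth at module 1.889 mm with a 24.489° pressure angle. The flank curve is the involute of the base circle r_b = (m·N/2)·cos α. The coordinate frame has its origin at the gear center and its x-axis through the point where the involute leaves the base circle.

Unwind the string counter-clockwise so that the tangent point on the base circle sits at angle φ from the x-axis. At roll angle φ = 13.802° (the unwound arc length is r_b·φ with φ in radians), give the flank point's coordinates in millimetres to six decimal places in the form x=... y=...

pitch radius r_p = m·N/2 = 1.889·42/2 = 39.669000
base radius r_b = r_p·cos α = 39.669000·cos 24.489° = 36.100411
roll angle φ = 13.802° = 0.24089034 rad
x = r_b·(cos φ + φ·sin φ) = 36.100411·(0.97112595 + 0.24089034·0.23856736) = 37.132685
y = r_b·(sin φ − φ·cos φ) = 36.100411·(0.23856736 − 0.24089034·0.97112595) = 0.167235

x=37.132685 y=0.167235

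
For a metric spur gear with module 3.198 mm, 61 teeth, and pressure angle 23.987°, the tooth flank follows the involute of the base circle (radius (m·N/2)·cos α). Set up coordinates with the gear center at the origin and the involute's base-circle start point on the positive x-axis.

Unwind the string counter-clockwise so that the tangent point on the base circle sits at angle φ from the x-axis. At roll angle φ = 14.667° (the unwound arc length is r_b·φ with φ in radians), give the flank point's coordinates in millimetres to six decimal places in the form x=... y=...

pitch radius r_p = m·N/2 = 3.198·61/2 = 97.539000
base radius r_b = r_p·cos α = 97.539000·cos 23.987° = 89.115310
roll angle φ = 14.667° = 0.25598744 rad
x = r_b·(cos φ + φ·sin φ) = 89.115310·(0.96741375 + 0.25598744·0.25320080) = 91.987493
y = r_b·(sin φ − φ·cos φ) = 89.115310·(0.25320080 − 0.25598744·0.96741375) = 0.495038

x=91.987493 y=0.495038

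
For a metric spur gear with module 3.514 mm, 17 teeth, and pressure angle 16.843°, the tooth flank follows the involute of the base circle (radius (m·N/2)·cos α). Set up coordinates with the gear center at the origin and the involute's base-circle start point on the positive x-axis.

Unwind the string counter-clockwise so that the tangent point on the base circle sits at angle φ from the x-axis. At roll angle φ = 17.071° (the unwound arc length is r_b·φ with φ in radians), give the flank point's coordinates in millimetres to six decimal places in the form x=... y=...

pitch radius r_p = m·N/2 = 3.514·17/2 = 29.869000
base radius r_b = r_p·cos α = 29.869000·cos 16.843° = 28.587689
roll angle φ = 17.071° = 0.29794516 rad
x = r_b·(cos φ + φ·sin φ) = 28.587689·(0.95594172 + 0.29794516·0.29355652) = 29.828551
y = r_b·(sin φ − φ·cos φ) = 28.587689·(0.29355652 − 0.29794516·0.95594172) = 0.249808

x=29.828551 y=0.249808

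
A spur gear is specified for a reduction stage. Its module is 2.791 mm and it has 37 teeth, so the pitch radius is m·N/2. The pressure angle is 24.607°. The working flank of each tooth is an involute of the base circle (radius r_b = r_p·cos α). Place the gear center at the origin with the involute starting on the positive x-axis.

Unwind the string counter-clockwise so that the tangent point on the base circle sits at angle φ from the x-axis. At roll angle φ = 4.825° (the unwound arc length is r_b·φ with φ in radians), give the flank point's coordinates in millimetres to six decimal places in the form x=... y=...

pitch radius r_p = m·N/2 = 2.791·37/2 = 51.633500
base radius r_b = r_p·cos α = 51.633500·cos 24.607° = 46.944416
roll angle φ = 4.825° = 0.08421214 rad
x = r_b·(cos φ + φ·sin φ) = 46.944416·(0.99645625 + 0.08421214·0.08411264) = 47.110579
y = r_b·(sin φ − φ·cos φ) = 46.944416·(0.08411264 − 0.08421214·0.99645625) = 0.009339

x=47.110579 y=0.009339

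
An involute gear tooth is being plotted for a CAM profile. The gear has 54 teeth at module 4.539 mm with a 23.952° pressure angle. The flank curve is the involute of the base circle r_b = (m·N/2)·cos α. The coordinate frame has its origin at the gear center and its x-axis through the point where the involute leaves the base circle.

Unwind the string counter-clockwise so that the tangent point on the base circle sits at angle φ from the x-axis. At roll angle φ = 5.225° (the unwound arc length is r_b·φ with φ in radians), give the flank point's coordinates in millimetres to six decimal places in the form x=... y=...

pitch radius r_p = m·N/2 = 4.539·54/2 = 122.553000
base radius r_b = r_p·cos α = 122.553000·cos 23.952° = 111.999457
roll angle φ = 5.225° = 0.09119345 rad
x = r_b·(cos φ + φ·sin φ) = 111.999457·(0.99584476 + 0.09119345·0.09106711) = 112.464196
y = r_b·(sin φ − φ·cos φ) = 111.999457·(0.09106711 − 0.09119345·0.99584476) = 0.028289

x=112.464196 y=0.028289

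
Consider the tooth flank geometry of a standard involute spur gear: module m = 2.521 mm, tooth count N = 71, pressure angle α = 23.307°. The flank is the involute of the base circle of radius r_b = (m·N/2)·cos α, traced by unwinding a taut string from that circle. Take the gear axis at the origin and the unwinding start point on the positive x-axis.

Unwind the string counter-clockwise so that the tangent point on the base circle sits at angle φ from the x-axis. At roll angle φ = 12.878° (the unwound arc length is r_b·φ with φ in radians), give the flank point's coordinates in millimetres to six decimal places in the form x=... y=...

pitch radius r_p = m·N/2 = 2.521·71/2 = 89.495500
base radius r_b = r_p·cos α = 89.495500·cos 23.307° = 82.192493
roll angle φ = 12.878° = 0.22476350 rad
x = r_b·(cos φ + φ·sin φ) = 82.192493·(0.97484684 + 0.22476350·0.22287582) = 84.242471
y = r_b·(sin φ − φ·cos φ) = 82.192493·(0.22287582 − 0.22476350·0.97484684) = 0.309523

x=84.242471 y=0.309523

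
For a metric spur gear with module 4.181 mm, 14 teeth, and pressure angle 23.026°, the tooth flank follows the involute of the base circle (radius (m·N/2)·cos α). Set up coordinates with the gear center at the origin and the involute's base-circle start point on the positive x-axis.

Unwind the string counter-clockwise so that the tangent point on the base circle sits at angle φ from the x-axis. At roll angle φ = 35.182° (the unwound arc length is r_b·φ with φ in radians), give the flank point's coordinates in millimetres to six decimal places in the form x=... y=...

pitch radius r_p = m·N/2 = 4.181·14/2 = 29.267000
base radius r_b = r_p·cos α = 29.267000·cos 23.026° = 26.935223
roll angle φ = 35.182° = 0.61404174 rad
x = r_b·(cos φ + φ·sin φ) = 26.935223·(0.81732595 + 0.61404174·0.57617557) = 31.544427
y = r_b·(sin φ − φ·cos φ) = 26.935223·(0.57617557 − 0.61404174·0.81732595) = 2.001377

x=31.544427 y=2.001377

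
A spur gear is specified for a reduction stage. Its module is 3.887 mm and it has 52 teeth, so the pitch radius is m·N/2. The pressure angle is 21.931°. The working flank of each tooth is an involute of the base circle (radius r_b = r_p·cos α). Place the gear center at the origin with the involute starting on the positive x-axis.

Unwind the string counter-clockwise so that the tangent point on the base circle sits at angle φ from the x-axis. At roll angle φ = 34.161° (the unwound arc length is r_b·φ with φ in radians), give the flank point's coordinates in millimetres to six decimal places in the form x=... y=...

x=108.959631 y=6.390719

pitch radius r_p = m·N/2 = 3.887·52/2 = 101.062000
base radius r_b = r_p·cos α = 101.062000·cos 21.931° = 93.748579
roll angle φ = 34.161° = 0.59622193 rad
x = r_b·(cos φ + φ·sin φ) = 93.748579·(0.82746298 + 0.59622193·0.56152027) = 108.959631
y = r_b·(sin φ − φ·cos φ) = 93.748579·(0.56152027 − 0.59622193·0.82746298) = 6.390719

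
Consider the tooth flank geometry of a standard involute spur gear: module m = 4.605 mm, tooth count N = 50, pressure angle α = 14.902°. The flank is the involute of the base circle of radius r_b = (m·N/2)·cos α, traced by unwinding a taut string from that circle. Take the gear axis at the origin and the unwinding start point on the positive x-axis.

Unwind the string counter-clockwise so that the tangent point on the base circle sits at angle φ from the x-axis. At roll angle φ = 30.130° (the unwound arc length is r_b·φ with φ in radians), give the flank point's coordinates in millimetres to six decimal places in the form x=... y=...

x=125.588541 y=5.245204

pitch radius r_p = m·N/2 = 4.605·50/2 = 115.125000
base radius r_b = r_p·cos α = 115.125000·cos 14.902° = 111.253013
roll angle φ = 30.130° = 0.52586770 rad
x = r_b·(cos φ + φ·sin φ) = 111.253013·(0.86488871 + 0.52586770·0.50196366) = 125.588541
y = r_b·(sin φ − φ·cos φ) = 111.253013·(0.50196366 − 0.52586770·0.86488871) = 5.245204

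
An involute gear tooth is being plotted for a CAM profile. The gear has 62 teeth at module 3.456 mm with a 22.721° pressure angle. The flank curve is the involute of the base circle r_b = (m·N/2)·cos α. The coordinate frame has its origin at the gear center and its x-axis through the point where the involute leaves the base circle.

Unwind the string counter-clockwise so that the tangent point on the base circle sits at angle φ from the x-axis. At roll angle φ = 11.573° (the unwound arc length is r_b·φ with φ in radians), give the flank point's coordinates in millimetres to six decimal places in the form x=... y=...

x=100.817269 y=0.270352

pitch radius r_p = m·N/2 = 3.456·62/2 = 107.136000
base radius r_b = r_p·cos α = 107.136000·cos 22.721° = 98.821881
roll angle φ = 11.573° = 0.20198695 rad
x = r_b·(cos φ + φ·sin φ) = 98.821881·(0.97966990 + 0.20198695·0.20061628) = 100.817269
y = r_b·(sin φ − φ·cos φ) = 98.821881·(0.20061628 − 0.20198695·0.97966990) = 0.270352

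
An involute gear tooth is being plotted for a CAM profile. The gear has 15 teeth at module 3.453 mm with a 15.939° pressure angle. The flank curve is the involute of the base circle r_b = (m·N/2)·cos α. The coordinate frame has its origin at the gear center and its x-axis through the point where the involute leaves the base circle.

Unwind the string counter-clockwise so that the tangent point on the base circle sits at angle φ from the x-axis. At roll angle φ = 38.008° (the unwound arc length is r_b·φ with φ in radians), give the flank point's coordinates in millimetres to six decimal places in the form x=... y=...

pitch radius r_p = m·N/2 = 3.453·15/2 = 25.897500
base radius r_b = r_p·cos α = 25.897500·cos 15.939° = 24.901860
roll angle φ = 38.008° = 0.66336474 rad
x = r_b·(cos φ + φ·sin φ) = 24.901860·(0.78792478 + 0.66336474·0.61577150) = 29.792732
y = r_b·(sin φ − φ·cos φ) = 24.901860·(0.61577150 − 0.66336474·0.78792478) = 2.318114

x=29.792732 y=2.318114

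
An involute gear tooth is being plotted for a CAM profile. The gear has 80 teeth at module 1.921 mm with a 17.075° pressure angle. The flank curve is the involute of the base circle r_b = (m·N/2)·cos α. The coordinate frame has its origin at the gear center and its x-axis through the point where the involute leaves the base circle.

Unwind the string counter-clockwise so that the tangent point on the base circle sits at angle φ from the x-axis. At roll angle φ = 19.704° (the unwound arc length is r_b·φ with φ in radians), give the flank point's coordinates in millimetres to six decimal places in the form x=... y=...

pitch radius r_p = m·N/2 = 1.921·80/2 = 76.840000
base radius r_b = r_p·cos α = 76.840000·cos 17.075° = 73.452987
roll angle φ = 19.704° = 0.34389968 rad
x = r_b·(cos φ + φ·sin φ) = 73.452987·(0.94144701 + 0.34389968·0.33716098) = 77.668936
y = r_b·(sin φ − φ·cos φ) = 73.452987·(0.33716098 − 0.34389968·0.94144701) = 0.984098

x=77.668936 y=0.984098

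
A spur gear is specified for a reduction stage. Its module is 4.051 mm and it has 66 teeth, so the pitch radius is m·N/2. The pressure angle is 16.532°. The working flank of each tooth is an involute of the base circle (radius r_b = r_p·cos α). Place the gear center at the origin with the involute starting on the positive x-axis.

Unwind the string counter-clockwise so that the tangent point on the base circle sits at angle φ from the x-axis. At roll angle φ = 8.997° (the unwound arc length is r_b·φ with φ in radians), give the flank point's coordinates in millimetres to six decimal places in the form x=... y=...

x=129.726962 y=0.164996

pitch radius r_p = m·N/2 = 4.051·66/2 = 133.683000
base radius r_b = r_p·cos α = 133.683000·cos 16.532° = 128.156673
roll angle φ = 8.997° = 0.15702727 rad
x = r_b·(cos φ + φ·sin φ) = 128.156673·(0.98769653 + 0.15702727·0.15638275) = 129.726962
y = r_b·(sin φ − φ·cos φ) = 128.156673·(0.15638275 − 0.15702727·0.98769653) = 0.164996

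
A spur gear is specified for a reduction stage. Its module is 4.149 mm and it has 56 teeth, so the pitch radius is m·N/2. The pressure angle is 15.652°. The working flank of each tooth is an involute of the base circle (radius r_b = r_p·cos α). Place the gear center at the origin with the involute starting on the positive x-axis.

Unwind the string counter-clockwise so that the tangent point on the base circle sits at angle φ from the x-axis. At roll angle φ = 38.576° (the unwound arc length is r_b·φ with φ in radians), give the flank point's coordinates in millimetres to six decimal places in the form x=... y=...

x=134.416582 y=10.872697

pitch radius r_p = m·N/2 = 4.149·56/2 = 116.172000
base radius r_b = r_p·cos α = 116.172000·cos 15.652° = 111.864122
roll angle φ = 38.576° = 0.67327821 rad
x = r_b·(cos φ + φ·sin φ) = 111.864122·(0.78178173 + 0.67327821·0.62355218) = 134.416582
y = r_b·(sin φ − φ·cos φ) = 111.864122·(0.62355218 − 0.67327821·0.78178173) = 10.872697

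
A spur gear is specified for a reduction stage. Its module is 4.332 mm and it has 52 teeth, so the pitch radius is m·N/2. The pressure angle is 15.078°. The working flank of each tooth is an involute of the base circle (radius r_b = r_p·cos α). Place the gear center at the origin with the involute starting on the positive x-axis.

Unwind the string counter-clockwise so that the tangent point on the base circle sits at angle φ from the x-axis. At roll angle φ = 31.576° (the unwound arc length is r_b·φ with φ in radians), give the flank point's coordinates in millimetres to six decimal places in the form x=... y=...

pitch radius r_p = m·N/2 = 4.332·52/2 = 112.632000
base radius r_b = r_p·cos α = 112.632000·cos 15.078° = 108.754372
roll angle φ = 31.576° = 0.55110516 rad
x = r_b·(cos φ + φ·sin φ) = 108.754372·(0.85194635 + 0.55110516·0.52362909) = 124.036649
y = r_b·(sin φ − φ·cos φ) = 108.754372·(0.52362909 − 0.55110516·0.85194635) = 5.885467

x=124.036649 y=5.885467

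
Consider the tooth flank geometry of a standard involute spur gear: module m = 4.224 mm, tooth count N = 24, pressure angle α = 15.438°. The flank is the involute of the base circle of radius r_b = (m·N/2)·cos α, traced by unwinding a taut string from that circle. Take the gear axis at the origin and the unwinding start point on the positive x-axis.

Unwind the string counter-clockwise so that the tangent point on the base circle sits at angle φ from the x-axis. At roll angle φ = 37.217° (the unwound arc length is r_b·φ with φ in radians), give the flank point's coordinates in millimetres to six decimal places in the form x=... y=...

pitch radius r_p = m·N/2 = 4.224·24/2 = 50.688000
base radius r_b = r_p·cos α = 50.688000·cos 15.438° = 48.859130
roll angle φ = 37.217° = 0.64955919 rad
x = r_b·(cos φ + φ·sin φ) = 48.859130·(0.79635049 + 0.64955919·0.60483542) = 58.104591
y = r_b·(sin φ − φ·cos φ) = 48.859130·(0.60483542 − 0.64955919·0.79635049) = 4.278039

x=58.104591 y=4.278039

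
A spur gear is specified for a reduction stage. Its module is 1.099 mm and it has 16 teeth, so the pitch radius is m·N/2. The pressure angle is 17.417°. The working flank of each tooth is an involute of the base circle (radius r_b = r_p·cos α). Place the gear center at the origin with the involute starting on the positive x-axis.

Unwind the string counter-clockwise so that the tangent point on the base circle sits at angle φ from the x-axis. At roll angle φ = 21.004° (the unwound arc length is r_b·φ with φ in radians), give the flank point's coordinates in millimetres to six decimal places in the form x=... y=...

x=8.933785 y=0.135917

pitch radius r_p = m·N/2 = 1.099·16/2 = 8.792000
base radius r_b = r_p·cos α = 8.792000·cos 17.417° = 8.388901
roll angle φ = 21.004° = 0.36658896 rad
x = r_b·(cos φ + φ·sin φ) = 8.388901·(0.93355541 + 0.36658896·0.35843312) = 8.933785
y = r_b·(sin φ − φ·cos φ) = 8.388901·(0.35843312 − 0.36658896·0.93355541) = 0.135917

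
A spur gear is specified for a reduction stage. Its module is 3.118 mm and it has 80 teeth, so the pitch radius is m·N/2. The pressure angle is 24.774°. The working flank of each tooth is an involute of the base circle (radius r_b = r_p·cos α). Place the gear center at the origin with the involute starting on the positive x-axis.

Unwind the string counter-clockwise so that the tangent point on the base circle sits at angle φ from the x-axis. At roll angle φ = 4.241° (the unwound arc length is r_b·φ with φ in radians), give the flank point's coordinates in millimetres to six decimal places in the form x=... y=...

x=113.551529 y=0.015300

pitch radius r_p = m·N/2 = 3.118·80/2 = 124.720000
base radius r_b = r_p·cos α = 124.720000·cos 24.774° = 113.241735
roll angle φ = 4.241° = 0.07401941 rad
x = r_b·(cos φ + φ·sin φ) = 113.241735·(0.99726181 + 0.07401941·0.07395184) = 113.551529
y = r_b·(sin φ − φ·cos φ) = 113.241735·(0.07395184 − 0.07401941·0.99726181) = 0.015300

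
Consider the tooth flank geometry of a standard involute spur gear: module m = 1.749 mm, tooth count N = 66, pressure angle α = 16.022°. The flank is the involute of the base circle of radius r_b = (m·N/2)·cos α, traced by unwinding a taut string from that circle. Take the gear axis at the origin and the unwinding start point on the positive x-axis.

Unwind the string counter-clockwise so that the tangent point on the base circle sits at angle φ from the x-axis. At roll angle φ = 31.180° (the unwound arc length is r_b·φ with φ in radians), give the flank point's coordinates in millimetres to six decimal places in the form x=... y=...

pitch radius r_p = m·N/2 = 1.749·66/2 = 57.717000
base radius r_b = r_p·cos α = 57.717000·cos 16.022° = 55.475029
roll angle φ = 31.180° = 0.54419366 rad
x = r_b·(cos φ + φ·sin φ) = 55.475029·(0.85554503 + 0.54419366·0.51772840) = 63.091170
y = r_b·(sin φ − φ·cos φ) = 55.475029·(0.51772840 − 0.54419366·0.85554503) = 2.892813

x=63.091170 y=2.892813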